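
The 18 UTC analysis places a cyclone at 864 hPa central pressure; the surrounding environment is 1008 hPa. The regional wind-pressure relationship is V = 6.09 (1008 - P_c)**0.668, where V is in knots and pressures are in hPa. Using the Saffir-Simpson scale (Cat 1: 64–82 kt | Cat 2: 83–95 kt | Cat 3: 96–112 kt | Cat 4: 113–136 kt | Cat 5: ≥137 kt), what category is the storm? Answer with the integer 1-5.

5

ΔP = 1008 − 864 = 144 hPa.
V ≈ 6.09 × 144^0.668 = 6.09 × 27.66 ≈ 168 kt.
168 kt falls in the Category 5 band.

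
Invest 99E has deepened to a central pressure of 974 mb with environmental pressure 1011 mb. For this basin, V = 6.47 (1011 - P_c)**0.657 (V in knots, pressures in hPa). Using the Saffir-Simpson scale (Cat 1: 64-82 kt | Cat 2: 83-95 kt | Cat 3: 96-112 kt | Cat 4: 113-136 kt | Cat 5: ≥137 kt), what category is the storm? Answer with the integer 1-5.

1

ΔP = 1011 − 974 = 37 mb.
V ≈ 6.47 × 37^0.657 = 6.47 × 10.72 ≈ 69 kt.
69 kt falls in the Category 1 band.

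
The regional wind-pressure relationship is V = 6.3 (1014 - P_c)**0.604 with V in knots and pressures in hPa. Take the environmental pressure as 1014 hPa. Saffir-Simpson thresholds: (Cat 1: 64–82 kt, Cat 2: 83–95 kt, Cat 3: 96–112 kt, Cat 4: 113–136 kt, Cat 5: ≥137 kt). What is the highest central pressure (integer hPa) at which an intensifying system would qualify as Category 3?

923 hPa

Category 3 begins at V = 96 kt.
Required ΔP = (96/6.3)^(1/0.604) = 15.238^1.656 ≈ 90.89 hPa.
P_c ≤ 1014 − 90.89 = 923.11, so the highest integer P_c is 923 hPa.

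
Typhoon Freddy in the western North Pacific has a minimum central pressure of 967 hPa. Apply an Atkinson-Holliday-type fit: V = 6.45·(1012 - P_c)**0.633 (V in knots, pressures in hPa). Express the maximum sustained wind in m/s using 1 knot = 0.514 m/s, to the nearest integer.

37 m/s

ΔP = 1012 − 967 = 45 hPa.
V ≈ 6.45 × 45^0.633 = 6.45 × 11.130 ≈ 71.787 kt.
71.787 × 0.514 ≈ 36.90 m/s → 37 m/s.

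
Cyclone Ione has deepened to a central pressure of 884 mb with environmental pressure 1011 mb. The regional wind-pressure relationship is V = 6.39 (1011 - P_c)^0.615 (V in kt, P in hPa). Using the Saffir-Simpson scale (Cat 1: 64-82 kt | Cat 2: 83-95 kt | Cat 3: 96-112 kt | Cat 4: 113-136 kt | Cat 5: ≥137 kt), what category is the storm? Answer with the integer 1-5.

ΔP = 1011 − 884 = 127 mb.
V ≈ 6.39 × 127^0.615 = 6.39 × 19.67 ≈ 126 kt.
126 kt falls in the Category 4 band.

4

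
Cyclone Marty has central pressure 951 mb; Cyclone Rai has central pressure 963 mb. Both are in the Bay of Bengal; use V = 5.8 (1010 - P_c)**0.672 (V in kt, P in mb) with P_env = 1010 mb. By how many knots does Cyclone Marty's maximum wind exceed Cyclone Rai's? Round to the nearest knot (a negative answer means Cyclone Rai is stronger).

13 kt

Cyclone Marty: ΔP = 59; V ≈ 5.8 × 59^0.672 ≈ 89.83 kt.
Cyclone Rai: ΔP = 47; V ≈ 5.8 × 47^0.672 ≈ 77.10 kt.
Difference ≈ 89.83 − 77.10 = 12.73 → 13 kt.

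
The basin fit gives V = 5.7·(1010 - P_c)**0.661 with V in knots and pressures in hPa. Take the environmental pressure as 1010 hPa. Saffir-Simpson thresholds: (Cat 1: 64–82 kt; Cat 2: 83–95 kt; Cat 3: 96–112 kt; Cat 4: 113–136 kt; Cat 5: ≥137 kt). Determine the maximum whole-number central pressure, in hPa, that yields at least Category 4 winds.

918 hPa

Category 4 begins at V = 113 kt.
Required ΔP = (113/5.7)^(1/0.661) = 19.825^1.513 ≈ 91.72 hPa.
P_c ≤ 1010 − 91.72 = 918.28, so the highest integer P_c is 918 hPa.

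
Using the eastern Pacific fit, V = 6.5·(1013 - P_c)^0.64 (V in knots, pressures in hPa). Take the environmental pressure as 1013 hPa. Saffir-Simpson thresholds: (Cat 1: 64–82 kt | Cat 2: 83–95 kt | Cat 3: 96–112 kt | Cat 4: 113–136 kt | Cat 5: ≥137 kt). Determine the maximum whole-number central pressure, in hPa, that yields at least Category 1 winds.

Category 1 begins at V = 64 kt.
Required ΔP = (64/6.5)^(1/0.64) = 9.846^1.562 ≈ 35.64 hPa.
P_c ≤ 1013 − 35.64 = 977.36, so the highest integer P_c is 977 hPa.

977 hPa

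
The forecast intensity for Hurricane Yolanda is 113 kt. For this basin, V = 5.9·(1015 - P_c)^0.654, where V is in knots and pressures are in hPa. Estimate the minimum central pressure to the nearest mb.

ΔP = (V / 5.9)^(1/0.654) = (113/5.9)^1.529.
113/5.9 = 19.153; 19.153^1.529 ≈ 91.33 mb.
P_c = 1015 − 91.33 = 923.67 ≈ 924 mb.

924 mb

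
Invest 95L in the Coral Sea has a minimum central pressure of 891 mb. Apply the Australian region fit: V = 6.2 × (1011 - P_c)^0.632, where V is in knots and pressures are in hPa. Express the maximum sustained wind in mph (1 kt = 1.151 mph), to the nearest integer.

ΔP = 1011 − 891 = 120 mb.
V ≈ 6.2 × 120^0.632 = 6.2 × 20.608 ≈ 127.772 kt.
127.772 × 1.151 ≈ 147.07 mph → 147 mph.

147 mph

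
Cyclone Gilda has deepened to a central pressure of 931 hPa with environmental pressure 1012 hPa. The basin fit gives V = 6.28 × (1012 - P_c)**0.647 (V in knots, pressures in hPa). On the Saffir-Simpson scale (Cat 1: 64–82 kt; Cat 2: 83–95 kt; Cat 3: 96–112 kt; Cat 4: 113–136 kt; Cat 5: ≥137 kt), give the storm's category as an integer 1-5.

3

ΔP = 1012 − 931 = 81 hPa.
V ≈ 6.28 × 81^0.647 = 6.28 × 17.17 ≈ 108 kt.
108 kt falls in the Category 3 band.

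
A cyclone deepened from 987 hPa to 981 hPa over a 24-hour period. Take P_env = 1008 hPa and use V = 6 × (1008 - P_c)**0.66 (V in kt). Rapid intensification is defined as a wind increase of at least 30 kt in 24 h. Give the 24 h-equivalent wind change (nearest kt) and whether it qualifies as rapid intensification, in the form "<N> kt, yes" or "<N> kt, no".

V₁: ΔP = 21, V ≈ 6 × 21^0.66 ≈ 44.75 kt.
V₂: ΔP = 27, V ≈ 6 × 27^0.66 ≈ 52.83 kt.
ΔV over 24 h = 8.08 kt → 24 h equivalent = 8.08 × 24/24 ≈ 8.08 kt.
8 kt < 30 kt ⇒ not rapid intensification.

8 kt, no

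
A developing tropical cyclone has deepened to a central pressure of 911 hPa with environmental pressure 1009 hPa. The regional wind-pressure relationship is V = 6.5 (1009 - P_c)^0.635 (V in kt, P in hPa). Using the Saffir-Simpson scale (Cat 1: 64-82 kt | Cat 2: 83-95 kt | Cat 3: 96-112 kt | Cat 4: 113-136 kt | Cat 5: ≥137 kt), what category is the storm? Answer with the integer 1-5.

ΔP = 1009 − 911 = 98 hPa.
V ≈ 6.5 × 98^0.635 = 6.5 × 18.38 ≈ 119 kt.
119 kt falls in the Category 4 band.

4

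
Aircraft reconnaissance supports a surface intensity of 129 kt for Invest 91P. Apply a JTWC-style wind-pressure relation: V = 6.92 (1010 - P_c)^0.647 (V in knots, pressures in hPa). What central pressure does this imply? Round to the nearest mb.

ΔP = (V / 6.92)^(1/0.647) = (129/6.92)^1.546.
129/6.92 = 18.642; 18.642^1.546 ≈ 91.97 mb.
P_c = 1010 − 91.97 = 918.03 ≈ 918 mb.

918 mb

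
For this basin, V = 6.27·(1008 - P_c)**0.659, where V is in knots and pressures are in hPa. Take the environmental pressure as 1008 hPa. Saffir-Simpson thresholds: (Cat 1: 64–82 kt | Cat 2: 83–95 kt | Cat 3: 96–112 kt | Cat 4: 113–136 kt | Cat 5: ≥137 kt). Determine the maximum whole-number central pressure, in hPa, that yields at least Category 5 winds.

900 hPa

Category 5 begins at V = 137 kt.
Required ΔP = (137/6.27)^(1/0.659) = 21.850^1.517 ≈ 107.78 hPa.
P_c ≤ 1008 − 107.78 = 900.22, so the highest integer P_c is 900 hPa.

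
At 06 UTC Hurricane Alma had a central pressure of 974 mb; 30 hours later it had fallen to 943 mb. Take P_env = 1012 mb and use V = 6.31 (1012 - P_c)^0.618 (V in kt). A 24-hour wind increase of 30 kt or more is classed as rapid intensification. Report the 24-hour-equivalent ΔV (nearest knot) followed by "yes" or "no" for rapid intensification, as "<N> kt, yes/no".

21 kt, no

V₁: ΔP = 38, V ≈ 6.31 × 38^0.618 ≈ 59.75 kt.
V₂: ΔP = 69, V ≈ 6.31 × 69^0.618 ≈ 86.38 kt.
ΔV over 30 h = 26.63 kt → 24 h equivalent = 26.63 × 24/30 ≈ 21.30 kt.
21 kt < 30 kt ⇒ not rapid intensification.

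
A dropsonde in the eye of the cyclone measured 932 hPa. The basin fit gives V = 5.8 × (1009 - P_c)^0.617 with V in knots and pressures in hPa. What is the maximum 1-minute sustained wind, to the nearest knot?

85 kt

ΔP = 1009 − 932 = 77 hPa.
77^0.617 ≈ 14.587.
V ≈ 5.8 × 14.587 ≈ 84.6 kt.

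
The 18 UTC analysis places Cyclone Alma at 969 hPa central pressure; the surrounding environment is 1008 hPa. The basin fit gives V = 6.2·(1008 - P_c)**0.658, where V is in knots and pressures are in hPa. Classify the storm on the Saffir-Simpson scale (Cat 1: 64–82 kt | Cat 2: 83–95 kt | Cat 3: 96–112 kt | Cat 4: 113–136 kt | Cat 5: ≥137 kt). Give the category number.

1

ΔP = 1008 − 969 = 39 hPa.
V ≈ 6.2 × 39^0.658 = 6.2 × 11.14 ≈ 69 kt.
69 kt falls in the Category 1 band.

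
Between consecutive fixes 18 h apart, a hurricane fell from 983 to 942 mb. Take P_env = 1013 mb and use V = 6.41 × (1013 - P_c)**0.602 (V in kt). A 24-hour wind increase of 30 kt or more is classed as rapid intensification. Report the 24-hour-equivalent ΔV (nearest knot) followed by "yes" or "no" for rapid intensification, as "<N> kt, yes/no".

V₁: ΔP = 30, V ≈ 6.41 × 30^0.602 ≈ 49.67 kt.
V₂: ΔP = 71, V ≈ 6.41 × 71^0.602 ≈ 83.43 kt.
ΔV over 18 h = 33.76 kt → 24 h equivalent = 33.76 × 24/18 ≈ 45.01 kt.
45 kt ≥ 30 kt ⇒ rapid intensification.

45 kt, yes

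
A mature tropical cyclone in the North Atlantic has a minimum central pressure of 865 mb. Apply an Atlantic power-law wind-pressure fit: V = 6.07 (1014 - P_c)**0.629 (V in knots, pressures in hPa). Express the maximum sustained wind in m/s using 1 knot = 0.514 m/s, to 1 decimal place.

ΔP = 1014 − 865 = 149 mb.
V ≈ 6.07 × 149^0.629 = 6.07 × 23.277 ≈ 141.294 kt.
141.294 × 0.514 ≈ 72.62 m/s → 72.6 m/s.

72.6 m/s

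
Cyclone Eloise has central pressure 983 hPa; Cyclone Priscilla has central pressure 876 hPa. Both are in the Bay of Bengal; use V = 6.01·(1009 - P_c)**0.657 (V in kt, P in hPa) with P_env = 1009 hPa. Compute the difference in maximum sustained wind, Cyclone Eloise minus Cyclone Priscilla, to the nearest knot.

Cyclone Eloise: ΔP = 26; V ≈ 6.01 × 26^0.657 ≈ 51.11 kt.
Cyclone Priscilla: ΔP = 133; V ≈ 6.01 × 133^0.657 ≈ 149.36 kt.
Difference ≈ 51.11 − 149.36 = -98.25 → -98 kt.

-98 kt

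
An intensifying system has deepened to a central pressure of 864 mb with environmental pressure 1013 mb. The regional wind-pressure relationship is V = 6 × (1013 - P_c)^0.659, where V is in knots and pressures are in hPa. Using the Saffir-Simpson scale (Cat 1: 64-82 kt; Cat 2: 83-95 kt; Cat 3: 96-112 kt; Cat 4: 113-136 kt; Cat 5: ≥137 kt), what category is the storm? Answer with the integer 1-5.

ΔP = 1013 − 864 = 149 mb.
V ≈ 6 × 149^0.659 = 6 × 27.05 ≈ 162 kt.
162 kt falls in the Category 5 band.

5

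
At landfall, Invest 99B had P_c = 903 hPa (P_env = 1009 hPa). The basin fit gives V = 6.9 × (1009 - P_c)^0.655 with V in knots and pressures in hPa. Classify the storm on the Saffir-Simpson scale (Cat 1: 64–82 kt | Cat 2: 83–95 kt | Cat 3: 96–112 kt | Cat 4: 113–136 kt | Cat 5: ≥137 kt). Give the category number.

5

ΔP = 1009 − 903 = 106 hPa.
V ≈ 6.9 × 106^0.655 = 6.9 × 21.21 ≈ 146 kt.
146 kt falls in the Category 5 band.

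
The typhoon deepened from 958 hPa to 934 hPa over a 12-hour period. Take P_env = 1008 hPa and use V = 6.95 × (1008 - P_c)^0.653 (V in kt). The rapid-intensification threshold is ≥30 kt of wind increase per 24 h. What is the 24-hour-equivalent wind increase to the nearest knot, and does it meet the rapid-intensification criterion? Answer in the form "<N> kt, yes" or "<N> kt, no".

V₁: ΔP = 50, V ≈ 6.95 × 50^0.653 ≈ 89.42 kt.
V₂: ΔP = 74, V ≈ 6.95 × 74^0.653 ≈ 115.50 kt.
ΔV over 12 h = 26.08 kt → 24 h equivalent = 26.08 × 24/12 ≈ 52.16 kt.
52 kt ≥ 30 kt ⇒ rapid intensification.

52 kt, yes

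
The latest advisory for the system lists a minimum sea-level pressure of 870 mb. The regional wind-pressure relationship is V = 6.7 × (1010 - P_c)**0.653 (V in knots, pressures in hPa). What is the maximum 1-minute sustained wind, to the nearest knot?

ΔP = 1010 − 870 = 140 mb.
140^0.653 ≈ 25.201.
V ≈ 6.7 × 25.201 ≈ 168.8 kt.

169 kt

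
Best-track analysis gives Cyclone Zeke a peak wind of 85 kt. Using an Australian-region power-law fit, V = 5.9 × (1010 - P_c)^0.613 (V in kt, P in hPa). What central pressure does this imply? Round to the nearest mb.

ΔP = (V / 5.9)^(1/0.613) = (85/5.9)^1.631.
85/5.9 = 14.407; 14.407^1.631 ≈ 77.62 mb.
P_c = 1010 − 77.62 = 932.38 ≈ 932 mb.

932 mb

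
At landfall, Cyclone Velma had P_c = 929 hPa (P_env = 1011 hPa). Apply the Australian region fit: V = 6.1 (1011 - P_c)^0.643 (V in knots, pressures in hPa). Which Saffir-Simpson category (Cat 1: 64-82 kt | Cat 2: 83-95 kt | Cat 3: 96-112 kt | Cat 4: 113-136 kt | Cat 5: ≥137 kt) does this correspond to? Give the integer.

ΔP = 1011 − 929 = 82 hPa.
V ≈ 6.1 × 82^0.643 = 6.1 × 17.01 ≈ 104 kt.
104 kt falls in the Category 3 band.

3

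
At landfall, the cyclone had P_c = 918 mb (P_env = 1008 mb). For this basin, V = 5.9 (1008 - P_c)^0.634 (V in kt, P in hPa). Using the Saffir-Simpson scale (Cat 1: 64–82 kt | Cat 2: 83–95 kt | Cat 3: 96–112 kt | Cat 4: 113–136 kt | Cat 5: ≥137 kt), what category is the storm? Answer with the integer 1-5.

3

ΔP = 1008 − 918 = 90 mb.
V ≈ 5.9 × 90^0.634 = 5.9 × 17.34 ≈ 102 kt.
102 kt falls in the Category 3 band.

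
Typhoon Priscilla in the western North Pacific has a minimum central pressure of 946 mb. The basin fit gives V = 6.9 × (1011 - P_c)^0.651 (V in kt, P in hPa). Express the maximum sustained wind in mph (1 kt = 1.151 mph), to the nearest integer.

ΔP = 1011 − 946 = 65 mb.
V ≈ 6.9 × 65^0.651 = 6.9 × 15.143 ≈ 104.485 kt.
104.485 × 1.151 ≈ 120.26 mph → 120 mph.

120 mph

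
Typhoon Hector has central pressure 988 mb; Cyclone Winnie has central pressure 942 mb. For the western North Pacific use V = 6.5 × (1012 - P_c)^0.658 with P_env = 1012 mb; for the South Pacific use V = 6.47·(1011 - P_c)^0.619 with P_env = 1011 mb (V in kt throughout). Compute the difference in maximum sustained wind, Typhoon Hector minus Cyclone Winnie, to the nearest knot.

Typhoon Hector: ΔP = 24; V ≈ 6.5 × 24^0.658 ≈ 52.61 kt.
Cyclone Winnie: ΔP = 69; V ≈ 6.47 × 69^0.619 ≈ 88.95 kt.
Difference ≈ 52.61 − 88.95 = -36.34 → -36 kt.

-36 kt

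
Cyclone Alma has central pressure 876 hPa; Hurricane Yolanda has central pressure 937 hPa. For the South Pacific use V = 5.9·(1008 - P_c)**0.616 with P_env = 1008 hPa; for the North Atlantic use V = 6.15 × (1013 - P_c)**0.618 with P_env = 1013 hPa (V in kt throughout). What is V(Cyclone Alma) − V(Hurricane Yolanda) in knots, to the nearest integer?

Cyclone Alma: ΔP = 132; V ≈ 5.9 × 132^0.616 ≈ 119.43 kt.
Hurricane Yolanda: ΔP = 76; V ≈ 6.15 × 76^0.618 ≈ 89.38 kt.
Difference ≈ 119.43 − 89.38 = 30.05 → 30 kt.

30 kt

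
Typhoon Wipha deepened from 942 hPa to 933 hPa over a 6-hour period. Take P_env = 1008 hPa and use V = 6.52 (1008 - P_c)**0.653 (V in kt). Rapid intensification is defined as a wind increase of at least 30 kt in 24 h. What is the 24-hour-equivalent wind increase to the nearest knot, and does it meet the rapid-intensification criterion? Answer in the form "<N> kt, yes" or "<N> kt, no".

35 kt, yes

V₁: ΔP = 66, V ≈ 6.52 × 66^0.653 ≈ 100.56 kt.
V₂: ΔP = 75, V ≈ 6.52 × 75^0.653 ≈ 109.31 kt.
ΔV over 6 h = 8.75 kt → 24 h equivalent = 8.75 × 24/6 ≈ 35.00 kt.
35 kt ≥ 30 kt ⇒ rapid intensification.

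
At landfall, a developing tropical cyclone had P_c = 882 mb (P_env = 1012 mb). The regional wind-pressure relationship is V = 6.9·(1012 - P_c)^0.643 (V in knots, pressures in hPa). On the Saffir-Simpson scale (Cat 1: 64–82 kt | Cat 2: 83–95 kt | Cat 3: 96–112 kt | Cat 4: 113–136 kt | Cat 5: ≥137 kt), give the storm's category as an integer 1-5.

ΔP = 1012 − 882 = 130 mb.
V ≈ 6.9 × 130^0.643 = 6.9 × 22.87 ≈ 158 kt.
158 kt falls in the Category 5 band.

5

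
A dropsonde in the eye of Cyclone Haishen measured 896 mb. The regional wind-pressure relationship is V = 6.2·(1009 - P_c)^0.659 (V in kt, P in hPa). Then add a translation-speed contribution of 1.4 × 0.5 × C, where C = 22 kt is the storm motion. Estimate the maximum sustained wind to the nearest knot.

155 kt

ΔP = 1009 − 896 = 113 mb.
113^0.659 ≈ 22.541.
V ≈ 6.2 × 22.541 ≈ 139.8 kt.
Translation term: 1.4 × 0.5 × 22 = 15.4 kt.
Corrected V ≈ 155.2 kt → 155 kt.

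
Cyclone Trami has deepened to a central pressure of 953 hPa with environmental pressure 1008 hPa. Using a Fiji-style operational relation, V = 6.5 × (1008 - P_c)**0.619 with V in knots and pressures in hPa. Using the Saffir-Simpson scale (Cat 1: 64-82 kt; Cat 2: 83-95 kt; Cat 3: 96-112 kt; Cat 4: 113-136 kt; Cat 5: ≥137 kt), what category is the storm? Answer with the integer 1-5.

1

ΔP = 1008 − 953 = 55 hPa.
V ≈ 6.5 × 55^0.619 = 6.5 × 11.95 ≈ 78 kt.
78 kt falls in the Category 1 band.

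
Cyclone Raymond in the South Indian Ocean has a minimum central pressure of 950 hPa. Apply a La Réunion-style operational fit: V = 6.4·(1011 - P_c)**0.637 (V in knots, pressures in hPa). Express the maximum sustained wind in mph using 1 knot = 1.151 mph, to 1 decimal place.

ΔP = 1011 − 950 = 61 hPa.
V ≈ 6.4 × 61^0.637 = 6.4 × 13.717 ≈ 87.788 kt.
87.788 × 1.151 ≈ 101.04 mph → 101.0 mph.

101.0 mph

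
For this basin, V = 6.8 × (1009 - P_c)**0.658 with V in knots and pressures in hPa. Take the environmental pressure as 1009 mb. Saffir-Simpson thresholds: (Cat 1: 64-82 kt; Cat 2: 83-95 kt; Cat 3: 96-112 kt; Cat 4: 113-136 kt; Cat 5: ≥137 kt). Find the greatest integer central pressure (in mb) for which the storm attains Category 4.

937 mb

Category 4 begins at V = 113 kt.
Required ΔP = (113/6.8)^(1/0.658) = 16.618^1.520 ≈ 71.61 mb.
P_c ≤ 1009 − 71.61 = 937.39, so the highest integer P_c is 937 mb.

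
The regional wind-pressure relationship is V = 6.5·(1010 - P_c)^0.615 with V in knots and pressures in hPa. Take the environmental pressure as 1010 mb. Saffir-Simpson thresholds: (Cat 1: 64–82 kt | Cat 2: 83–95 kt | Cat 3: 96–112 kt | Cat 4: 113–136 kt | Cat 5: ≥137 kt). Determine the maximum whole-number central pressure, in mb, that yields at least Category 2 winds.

947 mb

Category 2 begins at V = 83 kt.
Required ΔP = (83/6.5)^(1/0.615) = 12.769^1.626 ≈ 62.90 mb.
P_c ≤ 1010 − 62.90 = 947.10, so the highest integer P_c is 947 mb.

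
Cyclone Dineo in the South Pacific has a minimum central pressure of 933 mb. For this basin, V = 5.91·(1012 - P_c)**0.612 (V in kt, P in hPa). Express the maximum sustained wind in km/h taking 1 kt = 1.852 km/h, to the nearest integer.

ΔP = 1012 − 933 = 79 mb.
V ≈ 5.91 × 79^0.612 = 5.91 × 14.499 ≈ 85.691 kt.
85.691 × 1.852 ≈ 158.70 km/h → 159 km/h.

159 km/h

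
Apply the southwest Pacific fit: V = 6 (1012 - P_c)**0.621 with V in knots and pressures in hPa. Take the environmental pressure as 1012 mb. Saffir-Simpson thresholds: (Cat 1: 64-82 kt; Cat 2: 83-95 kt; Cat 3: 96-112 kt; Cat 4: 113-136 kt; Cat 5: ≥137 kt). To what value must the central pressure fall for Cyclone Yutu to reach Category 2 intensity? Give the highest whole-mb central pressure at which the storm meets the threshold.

Category 2 begins at V = 83 kt.
Required ΔP = (83/6)^(1/0.621) = 13.833^1.610 ≈ 68.75 mb.
P_c ≤ 1012 − 68.75 = 943.25, so the highest integer P_c is 943 mb.

943 mb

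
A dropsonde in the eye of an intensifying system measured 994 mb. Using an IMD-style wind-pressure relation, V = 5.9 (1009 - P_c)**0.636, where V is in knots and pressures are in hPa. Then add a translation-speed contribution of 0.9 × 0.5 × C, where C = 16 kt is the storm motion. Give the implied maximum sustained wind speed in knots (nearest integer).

40 kt

ΔP = 1009 − 994 = 15 mb.
15^0.636 ≈ 5.597.
V ≈ 5.9 × 5.597 ≈ 33.0 kt.
Translation term: 0.9 × 0.5 × 16 = 7.2 kt.
Corrected V ≈ 40.2 kt → 40 kt.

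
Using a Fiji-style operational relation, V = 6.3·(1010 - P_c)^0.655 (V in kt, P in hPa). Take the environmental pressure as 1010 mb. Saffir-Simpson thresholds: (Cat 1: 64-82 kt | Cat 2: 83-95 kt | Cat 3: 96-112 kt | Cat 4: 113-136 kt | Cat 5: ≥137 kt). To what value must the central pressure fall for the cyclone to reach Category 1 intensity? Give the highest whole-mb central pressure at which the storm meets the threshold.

Category 1 begins at V = 64 kt.
Required ΔP = (64/6.3)^(1/0.655) = 10.159^1.527 ≈ 34.45 mb.
P_c ≤ 1010 − 34.45 = 975.55, so the highest integer P_c is 975 mb.

975 mb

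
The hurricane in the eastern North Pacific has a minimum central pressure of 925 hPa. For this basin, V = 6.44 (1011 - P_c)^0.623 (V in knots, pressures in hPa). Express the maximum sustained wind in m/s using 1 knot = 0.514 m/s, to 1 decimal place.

53.1 m/s

ΔP = 1011 − 925 = 86 hPa.
V ≈ 6.44 × 86^0.623 = 6.44 × 16.040 ≈ 103.295 kt.
103.295 × 0.514 ≈ 53.09 m/s → 53.1 m/s.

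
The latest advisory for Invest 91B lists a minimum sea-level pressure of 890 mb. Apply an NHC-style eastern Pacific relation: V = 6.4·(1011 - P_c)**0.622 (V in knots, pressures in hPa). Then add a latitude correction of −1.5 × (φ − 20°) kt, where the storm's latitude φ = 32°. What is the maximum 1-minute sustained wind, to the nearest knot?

108 kt

ΔP = 1011 − 890 = 121 mb.
121^0.622 ≈ 19.747.
V ≈ 6.4 × 19.747 ≈ 126.4 kt.
Latitude correction: −1.5 × (32 − 20) = -18 kt.
Corrected V ≈ 108.4 kt → 108 kt.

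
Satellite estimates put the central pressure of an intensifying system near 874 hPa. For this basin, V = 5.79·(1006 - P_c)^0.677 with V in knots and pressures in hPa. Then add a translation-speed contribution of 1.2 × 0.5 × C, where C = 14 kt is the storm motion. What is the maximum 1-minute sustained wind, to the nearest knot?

166 kt

ΔP = 1006 − 874 = 132 hPa.
132^0.677 ≈ 27.266.
V ≈ 5.79 × 27.266 ≈ 157.9 kt.
Translation term: 1.2 × 0.5 × 14 = 8.4 kt.
Corrected V ≈ 166.3 kt → 166 kt.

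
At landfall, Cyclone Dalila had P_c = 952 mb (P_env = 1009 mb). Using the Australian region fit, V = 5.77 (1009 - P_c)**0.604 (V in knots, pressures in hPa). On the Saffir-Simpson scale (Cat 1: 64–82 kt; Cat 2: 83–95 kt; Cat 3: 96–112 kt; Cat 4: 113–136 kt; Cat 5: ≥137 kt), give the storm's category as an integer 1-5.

1

ΔP = 1009 − 952 = 57 mb.
V ≈ 5.77 × 57^0.604 = 5.77 × 11.50 ≈ 66 kt.
66 kt falls in the Category 1 band.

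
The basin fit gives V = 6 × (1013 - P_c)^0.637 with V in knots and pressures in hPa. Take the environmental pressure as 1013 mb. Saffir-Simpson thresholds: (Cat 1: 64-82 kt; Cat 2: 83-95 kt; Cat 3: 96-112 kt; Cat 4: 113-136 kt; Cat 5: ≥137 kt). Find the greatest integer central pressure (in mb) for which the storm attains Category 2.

951 mb

Category 2 begins at V = 83 kt.
Required ΔP = (83/6)^(1/0.637) = 13.833^1.570 ≈ 61.82 mb.
P_c ≤ 1013 − 61.82 = 951.18, so the highest integer P_c is 951 mb.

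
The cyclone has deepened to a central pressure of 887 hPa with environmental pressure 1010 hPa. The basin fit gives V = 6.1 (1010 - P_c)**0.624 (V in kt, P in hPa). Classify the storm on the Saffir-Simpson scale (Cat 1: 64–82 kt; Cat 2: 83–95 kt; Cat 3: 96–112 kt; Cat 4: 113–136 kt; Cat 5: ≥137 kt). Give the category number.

ΔP = 1010 − 887 = 123 hPa.
V ≈ 6.1 × 123^0.624 = 6.1 × 20.14 ≈ 123 kt.
123 kt falls in the Category 4 band.

4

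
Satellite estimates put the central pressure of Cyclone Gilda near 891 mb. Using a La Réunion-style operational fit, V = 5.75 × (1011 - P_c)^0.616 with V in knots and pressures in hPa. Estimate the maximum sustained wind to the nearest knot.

ΔP = 1011 − 891 = 120 mb.
120^0.616 ≈ 19.089.
V ≈ 5.75 × 19.089 ≈ 109.8 kt.

110 kt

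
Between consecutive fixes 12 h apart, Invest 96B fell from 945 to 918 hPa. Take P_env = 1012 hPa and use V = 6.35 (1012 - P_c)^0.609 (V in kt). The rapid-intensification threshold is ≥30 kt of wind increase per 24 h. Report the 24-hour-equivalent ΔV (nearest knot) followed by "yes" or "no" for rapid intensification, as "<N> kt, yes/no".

38 kt, yes

V₁: ΔP = 67, V ≈ 6.35 × 67^0.609 ≈ 82.20 kt.
V₂: ΔP = 94, V ≈ 6.35 × 94^0.609 ≈ 101.02 kt.
ΔV over 12 h = 18.82 kt → 24 h equivalent = 18.82 × 24/12 ≈ 37.64 kt.
38 kt ≥ 30 kt ⇒ rapid intensification.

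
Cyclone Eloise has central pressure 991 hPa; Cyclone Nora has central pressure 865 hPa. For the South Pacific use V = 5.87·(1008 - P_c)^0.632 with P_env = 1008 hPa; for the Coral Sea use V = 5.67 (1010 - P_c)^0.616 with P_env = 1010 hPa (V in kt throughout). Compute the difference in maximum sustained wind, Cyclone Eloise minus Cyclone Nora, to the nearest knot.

-86 kt

Cyclone Eloise: ΔP = 17; V ≈ 5.87 × 17^0.632 ≈ 35.18 kt.
Cyclone Nora: ΔP = 145; V ≈ 5.67 × 145^0.616 ≈ 121.61 kt.
Difference ≈ 35.18 − 121.61 = -86.43 → -86 kt.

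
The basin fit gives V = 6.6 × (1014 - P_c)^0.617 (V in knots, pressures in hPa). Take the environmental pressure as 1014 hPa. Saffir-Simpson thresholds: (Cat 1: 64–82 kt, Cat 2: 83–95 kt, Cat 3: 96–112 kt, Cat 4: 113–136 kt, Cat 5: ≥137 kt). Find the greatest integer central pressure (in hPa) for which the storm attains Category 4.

Category 4 begins at V = 113 kt.
Required ΔP = (113/6.6)^(1/0.617) = 17.121^1.621 ≈ 99.83 hPa.
P_c ≤ 1014 − 99.83 = 914.17, so the highest integer P_c is 914 hPa.

914 hPa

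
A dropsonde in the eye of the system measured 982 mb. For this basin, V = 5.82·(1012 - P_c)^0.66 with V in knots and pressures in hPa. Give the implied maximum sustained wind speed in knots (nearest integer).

ΔP = 1012 − 982 = 30 mb.
30^0.66 ≈ 9.438.
V ≈ 5.82 × 9.438 ≈ 54.9 kt.

55 kt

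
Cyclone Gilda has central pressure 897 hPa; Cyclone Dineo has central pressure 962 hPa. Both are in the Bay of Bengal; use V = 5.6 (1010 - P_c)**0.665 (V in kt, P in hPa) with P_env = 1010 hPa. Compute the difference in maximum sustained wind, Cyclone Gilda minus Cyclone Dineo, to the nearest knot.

56 kt

Cyclone Gilda: ΔP = 113; V ≈ 5.6 × 113^0.665 ≈ 129.86 kt.
Cyclone Dineo: ΔP = 48; V ≈ 5.6 × 48^0.665 ≈ 73.49 kt.
Difference ≈ 129.86 − 73.49 = 56.37 → 56 kt.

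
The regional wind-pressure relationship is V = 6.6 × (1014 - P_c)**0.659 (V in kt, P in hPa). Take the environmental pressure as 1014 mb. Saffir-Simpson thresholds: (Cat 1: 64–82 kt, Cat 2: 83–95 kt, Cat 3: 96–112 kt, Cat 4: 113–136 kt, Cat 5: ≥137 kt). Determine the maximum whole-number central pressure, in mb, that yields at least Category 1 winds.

982 mb

Category 1 begins at V = 64 kt.
Required ΔP = (64/6.6)^(1/0.659) = 9.697^1.517 ≈ 31.42 mb.
P_c ≤ 1014 − 31.42 = 982.58, so the highest integer P_c is 982 mb.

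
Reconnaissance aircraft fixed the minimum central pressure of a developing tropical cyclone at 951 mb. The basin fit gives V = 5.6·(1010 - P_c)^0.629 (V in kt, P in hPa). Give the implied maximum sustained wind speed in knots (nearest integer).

ΔP = 1010 − 951 = 59 mb.
59^0.629 ≈ 12.998.
V ≈ 5.6 × 12.998 ≈ 72.8 kt.

73 kt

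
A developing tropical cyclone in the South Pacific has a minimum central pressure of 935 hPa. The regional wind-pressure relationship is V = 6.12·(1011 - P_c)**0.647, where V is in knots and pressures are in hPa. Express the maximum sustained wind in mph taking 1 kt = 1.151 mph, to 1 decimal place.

ΔP = 1011 − 935 = 76 hPa.
V ≈ 6.12 × 76^0.647 = 6.12 × 16.477 ≈ 100.841 kt.
100.841 × 1.151 ≈ 116.07 mph → 116.1 mph.

116.1 mph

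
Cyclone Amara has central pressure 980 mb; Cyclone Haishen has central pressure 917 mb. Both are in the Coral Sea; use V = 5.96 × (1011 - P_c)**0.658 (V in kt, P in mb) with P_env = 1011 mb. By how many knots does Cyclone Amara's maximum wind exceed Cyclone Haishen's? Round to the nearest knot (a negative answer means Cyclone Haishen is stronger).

Cyclone Amara: ΔP = 31; V ≈ 5.96 × 31^0.658 ≈ 57.09 kt.
Cyclone Haishen: ΔP = 94; V ≈ 5.96 × 94^0.658 ≈ 118.46 kt.
Difference ≈ 57.09 − 118.46 = -61.37 → -61 kt.

-61 kt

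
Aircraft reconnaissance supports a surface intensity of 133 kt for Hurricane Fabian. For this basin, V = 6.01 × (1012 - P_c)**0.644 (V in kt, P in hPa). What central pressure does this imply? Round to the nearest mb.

ΔP = (V / 6.01)^(1/0.644) = (133/6.01)^1.553.
133/6.01 = 22.130; 22.130^1.553 ≈ 122.60 mb.
P_c = 1012 − 122.60 = 889.40 ≈ 889 mb.

889 mb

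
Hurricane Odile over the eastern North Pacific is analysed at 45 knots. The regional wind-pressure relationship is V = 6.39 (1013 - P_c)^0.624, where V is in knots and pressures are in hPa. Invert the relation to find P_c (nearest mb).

ΔP = (V / 6.39)^(1/0.624) = (45/6.39)^1.603.
45/6.39 = 7.042; 7.042^1.603 ≈ 22.83 mb.
P_c = 1013 − 22.83 = 990.17 ≈ 990 mb.

990 mb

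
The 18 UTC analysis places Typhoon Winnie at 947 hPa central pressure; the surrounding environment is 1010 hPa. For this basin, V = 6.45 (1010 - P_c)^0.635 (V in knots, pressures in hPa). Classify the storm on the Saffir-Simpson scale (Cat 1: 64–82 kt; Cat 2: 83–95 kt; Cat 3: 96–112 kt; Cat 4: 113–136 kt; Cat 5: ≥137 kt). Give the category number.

2

ΔP = 1010 − 947 = 63 hPa.
V ≈ 6.45 × 63^0.635 = 6.45 × 13.89 ≈ 90 kt.
90 kt falls in the Category 2 band.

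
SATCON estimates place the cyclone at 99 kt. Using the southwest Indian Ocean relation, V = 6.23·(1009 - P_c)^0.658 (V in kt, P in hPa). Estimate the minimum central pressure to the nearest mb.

ΔP = (V / 6.23)^(1/0.658) = (99/6.23)^1.520.
99/6.23 = 15.891; 15.891^1.520 ≈ 66.90 mb.
P_c = 1009 − 66.90 = 942.10 ≈ 942 mb.

942 mb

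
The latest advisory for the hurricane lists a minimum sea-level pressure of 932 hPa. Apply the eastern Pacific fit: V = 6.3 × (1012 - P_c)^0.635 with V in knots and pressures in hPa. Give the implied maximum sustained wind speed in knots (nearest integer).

ΔP = 1012 − 932 = 80 hPa.
80^0.635 ≈ 16.161.
V ≈ 6.3 × 16.161 ≈ 101.8 kt.

102 kt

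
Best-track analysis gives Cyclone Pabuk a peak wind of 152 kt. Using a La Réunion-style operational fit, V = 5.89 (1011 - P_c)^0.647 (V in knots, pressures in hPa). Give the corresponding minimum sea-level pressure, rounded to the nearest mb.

ΔP = (V / 5.89)^(1/0.647) = (152/5.89)^1.546.
152/5.89 = 25.806; 25.806^1.546 ≈ 152.04 mb.
P_c = 1011 − 152.04 = 858.96 ≈ 859 mb.

859 mb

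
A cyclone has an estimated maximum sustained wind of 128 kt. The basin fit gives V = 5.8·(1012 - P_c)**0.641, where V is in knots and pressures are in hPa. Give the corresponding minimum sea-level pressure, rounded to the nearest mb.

887 mb

ΔP = (V / 5.8)^(1/0.641) = (128/5.8)^1.560.
128/5.8 = 22.069; 22.069^1.560 ≈ 124.85 mb.
P_c = 1012 − 124.85 = 887.15 ≈ 887 mb.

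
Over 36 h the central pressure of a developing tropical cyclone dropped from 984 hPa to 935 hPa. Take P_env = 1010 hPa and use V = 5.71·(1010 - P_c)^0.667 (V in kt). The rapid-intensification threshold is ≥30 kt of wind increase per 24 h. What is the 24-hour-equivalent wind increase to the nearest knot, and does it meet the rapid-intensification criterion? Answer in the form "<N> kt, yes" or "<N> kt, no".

V₁: ΔP = 26, V ≈ 5.71 × 26^0.667 ≈ 50.17 kt.
V₂: ΔP = 75, V ≈ 5.71 × 75^0.667 ≈ 101.70 kt.
ΔV over 36 h = 51.53 kt → 24 h equivalent = 51.53 × 24/36 ≈ 34.35 kt.
34 kt ≥ 30 kt ⇒ rapid intensification.

34 kt, yes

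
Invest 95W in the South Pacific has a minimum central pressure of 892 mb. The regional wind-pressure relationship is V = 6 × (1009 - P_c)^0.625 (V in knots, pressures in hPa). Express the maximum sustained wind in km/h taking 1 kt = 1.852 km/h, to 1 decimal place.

218.0 km/h

ΔP = 1009 − 892 = 117 mb.
V ≈ 6 × 117^0.625 = 6 × 19.616 ≈ 117.698 kt.
117.698 × 1.852 ≈ 217.98 km/h → 218.0 km/h.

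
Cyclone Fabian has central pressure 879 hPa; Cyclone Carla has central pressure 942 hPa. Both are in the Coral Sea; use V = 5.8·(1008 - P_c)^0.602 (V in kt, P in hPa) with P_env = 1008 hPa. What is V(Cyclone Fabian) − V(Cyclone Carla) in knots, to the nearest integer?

36 kt

Cyclone Fabian: ΔP = 129; V ≈ 5.8 × 129^0.602 ≈ 108.14 kt.
Cyclone Carla: ΔP = 66; V ≈ 5.8 × 66^0.602 ≈ 72.24 kt.
Difference ≈ 108.14 − 72.24 = 35.90 → 36 kt.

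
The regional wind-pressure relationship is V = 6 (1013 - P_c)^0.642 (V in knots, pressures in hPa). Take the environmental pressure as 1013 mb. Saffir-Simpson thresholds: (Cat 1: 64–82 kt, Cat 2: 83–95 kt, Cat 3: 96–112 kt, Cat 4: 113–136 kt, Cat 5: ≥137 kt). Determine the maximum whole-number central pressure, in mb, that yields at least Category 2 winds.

953 mb

Category 2 begins at V = 83 kt.
Required ΔP = (83/6)^(1/0.642) = 13.833^1.558 ≈ 59.86 mb.
P_c ≤ 1013 − 59.86 = 953.14, so the highest integer P_c is 953 mb.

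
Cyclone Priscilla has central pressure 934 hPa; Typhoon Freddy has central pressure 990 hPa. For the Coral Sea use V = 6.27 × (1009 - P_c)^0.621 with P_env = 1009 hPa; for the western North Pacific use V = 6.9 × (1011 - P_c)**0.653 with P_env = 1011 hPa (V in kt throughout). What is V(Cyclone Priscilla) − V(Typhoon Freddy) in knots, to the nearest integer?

Cyclone Priscilla: ΔP = 75; V ≈ 6.27 × 75^0.621 ≈ 91.55 kt.
Typhoon Freddy: ΔP = 21; V ≈ 6.9 × 21^0.653 ≈ 50.38 kt.
Difference ≈ 91.55 − 50.38 = 41.17 → 41 kt.

41 kt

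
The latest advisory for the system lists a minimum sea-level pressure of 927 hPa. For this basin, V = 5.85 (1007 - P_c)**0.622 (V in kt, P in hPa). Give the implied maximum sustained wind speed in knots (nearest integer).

89 kt

ΔP = 1007 − 927 = 80 hPa.
80^0.622 ≈ 15.266.
V ≈ 5.85 × 15.266 ≈ 89.3 kt.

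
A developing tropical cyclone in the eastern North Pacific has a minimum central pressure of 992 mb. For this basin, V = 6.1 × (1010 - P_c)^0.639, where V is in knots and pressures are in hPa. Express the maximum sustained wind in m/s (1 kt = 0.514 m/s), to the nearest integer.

20 m/s

ΔP = 1010 − 992 = 18 mb.
V ≈ 6.1 × 18^0.639 = 6.1 × 6.340 ≈ 38.677 kt.
38.677 × 0.514 ≈ 19.88 m/s → 20 m/s.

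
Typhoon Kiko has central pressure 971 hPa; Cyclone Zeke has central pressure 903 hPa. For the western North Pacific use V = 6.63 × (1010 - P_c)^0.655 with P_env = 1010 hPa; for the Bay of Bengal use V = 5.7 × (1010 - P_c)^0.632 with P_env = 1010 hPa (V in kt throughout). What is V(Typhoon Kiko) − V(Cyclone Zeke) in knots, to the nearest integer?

-36 kt

Typhoon Kiko: ΔP = 39; V ≈ 6.63 × 39^0.655 ≈ 73.06 kt.
Cyclone Zeke: ΔP = 107; V ≈ 5.7 × 107^0.632 ≈ 109.26 kt.
Difference ≈ 73.06 − 109.26 = -36.20 → -36 kt.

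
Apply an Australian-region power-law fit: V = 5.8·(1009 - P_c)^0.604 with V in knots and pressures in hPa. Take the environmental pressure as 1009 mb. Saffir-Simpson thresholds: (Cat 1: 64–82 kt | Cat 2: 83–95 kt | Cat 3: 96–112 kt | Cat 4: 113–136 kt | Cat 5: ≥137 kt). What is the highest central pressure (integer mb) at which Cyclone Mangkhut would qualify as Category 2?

Category 2 begins at V = 83 kt.
Required ΔP = (83/5.8)^(1/0.604) = 14.310^1.656 ≈ 81.91 mb.
P_c ≤ 1009 − 81.91 = 927.09, so the highest integer P_c is 927 mb.

927 mb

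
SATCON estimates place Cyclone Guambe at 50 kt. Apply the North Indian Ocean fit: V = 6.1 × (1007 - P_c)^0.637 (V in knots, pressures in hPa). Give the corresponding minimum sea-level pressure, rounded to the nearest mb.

980 mb

ΔP = (V / 6.1)^(1/0.637) = (50/6.1)^1.570.
50/6.1 = 8.197; 8.197^1.570 ≈ 27.18 mb.
P_c = 1007 − 27.18 = 979.82 ≈ 980 mb.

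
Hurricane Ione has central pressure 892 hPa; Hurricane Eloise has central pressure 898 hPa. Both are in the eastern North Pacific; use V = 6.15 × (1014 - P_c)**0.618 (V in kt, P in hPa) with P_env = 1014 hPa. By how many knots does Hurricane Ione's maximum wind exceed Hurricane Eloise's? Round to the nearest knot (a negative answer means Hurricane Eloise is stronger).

4 kt

Hurricane Ione: ΔP = 122; V ≈ 6.15 × 122^0.618 ≈ 119.74 kt.
Hurricane Eloise: ΔP = 116; V ≈ 6.15 × 116^0.618 ≈ 116.07 kt.
Difference ≈ 119.74 − 116.07 = 3.67 → 4 kt.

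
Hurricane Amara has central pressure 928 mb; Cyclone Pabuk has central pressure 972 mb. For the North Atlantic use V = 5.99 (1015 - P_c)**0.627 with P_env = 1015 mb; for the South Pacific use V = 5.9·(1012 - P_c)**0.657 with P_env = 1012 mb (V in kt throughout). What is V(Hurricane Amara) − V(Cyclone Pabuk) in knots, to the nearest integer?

32 kt

Hurricane Amara: ΔP = 87; V ≈ 5.99 × 87^0.627 ≈ 98.52 kt.
Cyclone Pabuk: ΔP = 40; V ≈ 5.9 × 40^0.657 ≈ 66.59 kt.
Difference ≈ 98.52 − 66.59 = 31.93 → 32 kt.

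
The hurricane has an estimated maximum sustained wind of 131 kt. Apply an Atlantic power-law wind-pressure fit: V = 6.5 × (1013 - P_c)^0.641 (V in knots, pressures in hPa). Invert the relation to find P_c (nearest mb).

905 mb

ΔP = (V / 6.5)^(1/0.641) = (131/6.5)^1.560.
131/6.5 = 20.154; 20.154^1.560 ≈ 108.36 mb.
P_c = 1013 − 108.36 = 904.64 ≈ 905 mb.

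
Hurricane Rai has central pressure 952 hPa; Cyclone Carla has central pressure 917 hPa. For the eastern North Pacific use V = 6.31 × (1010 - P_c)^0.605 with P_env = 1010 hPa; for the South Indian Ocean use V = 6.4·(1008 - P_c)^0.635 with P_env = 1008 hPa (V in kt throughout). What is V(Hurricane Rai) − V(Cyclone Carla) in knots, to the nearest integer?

-39 kt

Hurricane Rai: ΔP = 58; V ≈ 6.31 × 58^0.605 ≈ 73.60 kt.
Cyclone Carla: ΔP = 91; V ≈ 6.4 × 91^0.635 ≈ 112.25 kt.
Difference ≈ 73.60 − 112.25 = -38.65 → -39 kt.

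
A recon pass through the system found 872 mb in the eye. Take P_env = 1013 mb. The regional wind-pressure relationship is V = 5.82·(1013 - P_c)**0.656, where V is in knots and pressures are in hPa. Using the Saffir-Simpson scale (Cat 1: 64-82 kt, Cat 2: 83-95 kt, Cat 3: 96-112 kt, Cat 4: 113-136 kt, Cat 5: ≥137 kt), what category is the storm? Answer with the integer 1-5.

5

ΔP = 1013 − 872 = 141 mb.
V ≈ 5.82 × 141^0.656 = 5.82 × 25.70 ≈ 150 kt.
150 kt falls in the Category 5 band.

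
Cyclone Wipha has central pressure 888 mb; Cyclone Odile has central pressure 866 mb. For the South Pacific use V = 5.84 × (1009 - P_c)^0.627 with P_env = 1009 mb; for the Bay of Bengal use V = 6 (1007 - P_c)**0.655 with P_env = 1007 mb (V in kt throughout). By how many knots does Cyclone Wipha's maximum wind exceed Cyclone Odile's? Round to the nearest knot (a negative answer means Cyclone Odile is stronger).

Cyclone Wipha: ΔP = 121; V ≈ 5.84 × 121^0.627 ≈ 118.12 kt.
Cyclone Odile: ΔP = 141; V ≈ 6 × 141^0.655 ≈ 153.42 kt.
Difference ≈ 118.12 − 153.42 = -35.30 → -35 kt.

-35 kt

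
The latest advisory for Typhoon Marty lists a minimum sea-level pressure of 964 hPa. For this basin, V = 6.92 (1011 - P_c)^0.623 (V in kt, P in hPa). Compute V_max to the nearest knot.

ΔP = 1011 − 964 = 47 hPa.
47^0.623 ≈ 11.008.
V ≈ 6.92 × 11.008 ≈ 76.2 kt.

76 kt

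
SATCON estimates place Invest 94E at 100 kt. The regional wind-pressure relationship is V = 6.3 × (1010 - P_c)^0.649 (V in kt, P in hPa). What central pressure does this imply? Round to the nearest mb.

ΔP = (V / 6.3)^(1/0.649) = (100/6.3)^1.541.
100/6.3 = 15.873; 15.873^1.541 ≈ 70.80 mb.
P_c = 1010 − 70.80 = 939.20 ≈ 939 mb.

939 mb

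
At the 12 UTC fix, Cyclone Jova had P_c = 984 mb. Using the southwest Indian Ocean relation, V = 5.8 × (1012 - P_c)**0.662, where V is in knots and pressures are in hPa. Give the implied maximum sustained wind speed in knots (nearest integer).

53 kt

ΔP = 1012 − 984 = 28 mb.
28^0.662 ≈ 9.079.
V ≈ 5.8 × 9.079 ≈ 52.7 kt.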